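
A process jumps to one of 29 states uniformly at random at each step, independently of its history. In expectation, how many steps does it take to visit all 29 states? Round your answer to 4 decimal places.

Split into phases: going from k distinct to k+1 distinct takes on average 29/(29-k) steps.
E[T] = 29/29 + 29/28 + 29/27 + ... + 29/2 + 29/1 = 29·H_{29}.
H_{29} = 3.96165, so E[T] = 114.88796.

114.8880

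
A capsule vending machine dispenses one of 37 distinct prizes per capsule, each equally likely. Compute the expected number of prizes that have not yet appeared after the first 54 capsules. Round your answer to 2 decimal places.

For each prize, P(unseen after 54) = (36/37)^54 = 0.228.
By linearity of expectation, E[unseen] = 37·(36/37)^54 = 8.426.

8.43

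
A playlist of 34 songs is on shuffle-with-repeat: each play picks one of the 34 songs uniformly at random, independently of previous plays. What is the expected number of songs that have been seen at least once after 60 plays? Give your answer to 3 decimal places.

28.330

For each song, P(seen in 60 plays) = 1 - (33/34)^60 = 0.8332.
By linearity of expectation, E[distinct seen] = 34·(1 - (33/34)^60) = 28.3300.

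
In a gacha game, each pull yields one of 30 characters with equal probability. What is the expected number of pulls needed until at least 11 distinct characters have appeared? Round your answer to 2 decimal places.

13.42

Going from k to k+1 distinct takes a geometric number of pulls with mean 30/(30-k).
Sum over k = 0,...,10: E = 30/30 + 30/29 + 30/28 + ... + 30/21 + 30/20 = 13.417.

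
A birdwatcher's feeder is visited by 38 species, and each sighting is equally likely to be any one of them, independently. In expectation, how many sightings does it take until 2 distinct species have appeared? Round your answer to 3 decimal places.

2.027

Going from k to k+1 distinct takes a geometric number of sightings with mean 38/(38-k).
Sum over k = 0,...,1: E = 38/38 + 38/37 = 2.0270.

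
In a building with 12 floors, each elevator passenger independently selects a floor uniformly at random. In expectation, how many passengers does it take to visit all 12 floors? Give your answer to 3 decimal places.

The wait to go from k to k+1 distinct floors is geometric with mean 12/(12-k).
E[T] = 12/12 + 12/11 + 12/10 + ... + 12/2 + 12/1 = 12·H_{12}.
H_{12} = 3.1032, so E[T] = 37.2385.

37.239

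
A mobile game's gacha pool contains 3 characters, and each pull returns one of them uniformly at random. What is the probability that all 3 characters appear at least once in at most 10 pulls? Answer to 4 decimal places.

By inclusion–exclusion over which characters are missing,
P(all seen) = Σ_{j=0}^{3} (-1)^j C(3,j)((3-j)/3)^10
= 1.00000 - 0.05202 + 0.00005 - 0.00000
= 0.94803.

0.9480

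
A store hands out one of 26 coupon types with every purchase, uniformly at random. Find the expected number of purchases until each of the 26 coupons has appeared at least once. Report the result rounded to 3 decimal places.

100.215

Split into phases: going from k distinct to k+1 distinct takes on average 26/(26-k) purchases.
E[T] = 26/26 + 26/25 + 26/24 + ... + 26/2 + 26/1 = 26·H_{26}.
H_{26} = 3.8544, so E[T] = 100.2149.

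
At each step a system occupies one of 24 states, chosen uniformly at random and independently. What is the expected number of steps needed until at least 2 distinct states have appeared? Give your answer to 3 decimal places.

With k distinct states already seen, the next new one arrives after an expected 24/(24-k) steps.
Sum over k = 0,...,1: E = 24/24 + 24/23 = 2.0435.

2.043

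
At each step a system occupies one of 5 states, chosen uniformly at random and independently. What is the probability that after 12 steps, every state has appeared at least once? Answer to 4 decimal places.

By inclusion–exclusion over which states are missing,
P(all seen) = Σ_{j=0}^{5} (-1)^j C(5,j)((5-j)/5)^12
= 1.00000 - 0.34360 + 0.02177 - 0.00017 + 0.00000 - 0.00000
= 0.67800.

0.6780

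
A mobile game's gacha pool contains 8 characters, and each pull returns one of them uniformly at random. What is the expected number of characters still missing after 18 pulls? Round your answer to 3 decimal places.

0.723

For each character, P(unseen after 18) = (7/8)^18 = 0.0904.
By linearity of expectation, E[unseen] = 8·(7/8)^18 = 0.7232.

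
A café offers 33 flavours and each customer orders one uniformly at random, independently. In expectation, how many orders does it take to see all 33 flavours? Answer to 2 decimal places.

The wait to go from k to k+1 distinct flavours is geometric with mean 33/(33-k).
E[T] = 33/33 + 33/32 + 33/31 + ... + 33/2 + 33/1 = 33·H_{33}.
H_{33} = 4.089, so E[T] = 134.930.

134.93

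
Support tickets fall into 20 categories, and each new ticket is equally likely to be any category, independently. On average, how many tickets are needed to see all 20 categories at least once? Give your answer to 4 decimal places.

The wait to go from k to k+1 distinct categories is geometric with mean 20/(20-k).
E[T] = 20/20 + 20/19 + 20/18 + ... + 20/2 + 20/1 = 20·H_{20}.
H_{20} = 3.59774, so E[T] = 71.95479.

71.9548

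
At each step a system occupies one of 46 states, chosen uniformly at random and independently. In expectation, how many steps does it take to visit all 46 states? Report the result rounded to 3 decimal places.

203.168

After k distinct states have appeared, the next step gives a new one with probability (46-k)/46, so the expected wait for the (k+1)-th is 46/(46-k).
E[T] = 46/46 + 46/45 + 46/44 + ... + 46/2 + 46/1 = 46·H_{46}.
H_{46} = 4.4167, so E[T] = 203.1676.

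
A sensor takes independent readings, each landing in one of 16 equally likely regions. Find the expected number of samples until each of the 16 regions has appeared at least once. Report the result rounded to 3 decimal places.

54.092

After k distinct regions have appeared, the next sample gives a new one with probability (16-k)/16, so the expected wait for the (k+1)-th is 16/(16-k).
E[T] = 16/16 + 16/15 + 16/14 + ... + 16/2 + 16/1 = 16·H_{16}.
H_{16} = 3.3807, so E[T] = 54.0917.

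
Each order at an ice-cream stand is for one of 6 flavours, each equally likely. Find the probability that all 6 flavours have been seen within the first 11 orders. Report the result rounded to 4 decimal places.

0.3562

Let A_i be the event that flavour i is missing after 11 orders. By inclusion–exclusion on the A_i,
P(all seen) = Σ_{j=0}^{6} (-1)^j C(6,j)((6-j)/6)^11
= 1.00000 - 0.80753 + 0.17342 - 0.00977 + 0.00008 - 0.00000 + 0.00000
= 0.35621.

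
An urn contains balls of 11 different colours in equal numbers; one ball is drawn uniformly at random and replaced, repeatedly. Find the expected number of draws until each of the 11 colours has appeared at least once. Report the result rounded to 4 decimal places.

After k distinct colours have appeared, the next draw gives a new one with probability (11-k)/11, so the expected wait for the (k+1)-th is 11/(11-k).
E[T] = 11/11 + 11/10 + 11/9 + ... + 11/2 + 11/1 = 11·H_{11}.
H_{11} = 3.01988, so E[T] = 33.21865.

33.2187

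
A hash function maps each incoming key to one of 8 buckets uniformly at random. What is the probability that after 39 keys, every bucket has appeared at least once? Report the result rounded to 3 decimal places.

By inclusion–exclusion over which buckets are missing,
P(all seen) = Σ_{j=0}^{8} (-1)^j C(8,j)((8-j)/8)^39
= 1.0000 - 0.0438 + 0.0004 - 0.0000 + 0.0000 - 0.0000 + 0.0000 - 0.0000 + 0.0000
= 0.9566.

0.957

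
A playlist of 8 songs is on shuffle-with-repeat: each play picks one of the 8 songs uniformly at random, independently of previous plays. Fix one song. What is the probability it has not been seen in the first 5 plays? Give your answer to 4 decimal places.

0.5129

On each play the fixed song fails to appear with probability 7/8.
P(still missing after 5) = (7/8)^5 = 0.51291.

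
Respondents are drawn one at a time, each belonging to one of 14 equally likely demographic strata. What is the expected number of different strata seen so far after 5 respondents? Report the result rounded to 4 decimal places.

4.3349

For each stratum, P(seen in 5 respondents) = 1 - (13/14)^5 = 0.30964.
By linearity of expectation, E[distinct seen] = 14·(1 - (13/14)^5) = 4.33494.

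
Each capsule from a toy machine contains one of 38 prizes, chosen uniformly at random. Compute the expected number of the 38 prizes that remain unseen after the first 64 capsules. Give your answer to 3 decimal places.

6.895

For each prize, P(unseen after 64) = (37/38)^64 = 0.1815.
By linearity of expectation, E[unseen] = 38·(37/38)^64 = 6.8952.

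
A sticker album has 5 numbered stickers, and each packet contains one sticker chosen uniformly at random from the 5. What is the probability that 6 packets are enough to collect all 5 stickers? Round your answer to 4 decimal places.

0.1152

Let A_i be the event that sticker i is missing after 6 packets. By inclusion–exclusion on the A_i,
P(all seen) = Σ_{j=0}^{5} (-1)^j C(5,j)((5-j)/5)^6
= 1.00000 - 1.31072 + 0.46656 - 0.04096 + 0.00032 - 0.00000
= 0.11520.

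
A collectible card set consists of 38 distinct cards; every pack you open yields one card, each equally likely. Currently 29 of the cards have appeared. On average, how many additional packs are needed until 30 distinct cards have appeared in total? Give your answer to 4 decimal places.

4.2222

The wait to go from k to k+1 distinct cards is geometric with mean 38/(38-k).
Only the k = 29 term is needed: E = 38/9 = 4.22222.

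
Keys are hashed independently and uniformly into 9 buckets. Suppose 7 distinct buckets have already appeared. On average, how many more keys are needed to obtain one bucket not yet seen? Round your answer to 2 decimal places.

Each key yields a new bucket with probability (9-7)/9 = 2/9, so the wait is geometric with mean 9/2.
E = 9/2 = 4.500.

4.50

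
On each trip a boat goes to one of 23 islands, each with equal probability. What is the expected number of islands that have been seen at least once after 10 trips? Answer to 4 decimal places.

8.2539

For each island, P(seen in 10 trips) = 1 - (22/23)^10 = 0.35887.
By linearity of expectation, E[distinct seen] = 23·(1 - (22/23)^10) = 8.25393.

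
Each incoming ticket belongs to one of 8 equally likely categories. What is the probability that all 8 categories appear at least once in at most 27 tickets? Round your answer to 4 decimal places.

By inclusion–exclusion over which categories are missing,
P(all seen) = Σ_{j=0}^{8} (-1)^j C(8,j)((8-j)/8)^27
= 1.00000 - 0.21742 + 0.01185 - 0.00017 + 0.00000 - 0.00000 + 0.00000 - 0.00000 + 0.00000
= 0.79426.

0.7943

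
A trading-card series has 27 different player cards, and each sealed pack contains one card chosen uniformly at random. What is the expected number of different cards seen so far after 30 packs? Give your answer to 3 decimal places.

18.297

For each card, P(seen in 30 packs) = 1 - (26/27)^30 = 0.6777.
By linearity of expectation, E[distinct seen] = 27·(1 - (26/27)^30) = 18.2974.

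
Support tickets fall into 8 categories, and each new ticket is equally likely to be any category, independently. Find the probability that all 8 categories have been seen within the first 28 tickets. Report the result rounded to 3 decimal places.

0.819

Let A_i be the event that category i is missing after 28 tickets. By inclusion–exclusion on the A_i,
P(all seen) = Σ_{j=0}^{8} (-1)^j C(8,j)((8-j)/8)^28
= 1.0000 - 0.1902 + 0.0089 - 0.0001 + 0.0000 - 0.0000 + 0.0000 - 0.0000 + 0.0000
= 0.8185.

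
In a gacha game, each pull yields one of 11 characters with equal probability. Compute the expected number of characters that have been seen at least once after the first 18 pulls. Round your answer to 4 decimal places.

For each character, P(seen in 18 pulls) = 1 - (10/11)^18 = 0.82014.
By linearity of expectation, E[distinct seen] = 11·(1 - (10/11)^18) = 9.02155.

9.0216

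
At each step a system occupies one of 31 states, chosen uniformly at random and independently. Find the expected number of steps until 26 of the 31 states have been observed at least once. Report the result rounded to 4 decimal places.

54.0613

Going from k to k+1 distinct takes a geometric number of steps with mean 31/(31-k).
Sum over k = 0,...,25: E = 31/31 + 31/30 + 31/29 + ... + 31/7 + 31/6 = 54.06127.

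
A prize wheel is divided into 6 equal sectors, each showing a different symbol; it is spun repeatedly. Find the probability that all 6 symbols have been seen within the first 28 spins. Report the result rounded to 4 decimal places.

0.9638

By inclusion–exclusion over which symbols are missing,
P(all seen) = Σ_{j=0}^{6} (-1)^j C(6,j)((6-j)/6)^28
= 1.00000 - 0.03640 + 0.00018 - 0.00000 + 0.00000 - 0.00000 + 0.00000
= 0.96378.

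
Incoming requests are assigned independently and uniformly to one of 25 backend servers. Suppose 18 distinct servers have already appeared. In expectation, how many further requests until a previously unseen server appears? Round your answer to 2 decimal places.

The number of requests until the next new server is geometric with success probability 7/25, so its mean is 25/7.
E = 25/7 = 3.571.

3.57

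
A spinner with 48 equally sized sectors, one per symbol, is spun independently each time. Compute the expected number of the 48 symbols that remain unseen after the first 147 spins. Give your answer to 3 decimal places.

2.174

For each symbol, P(unseen after 147) = (47/48)^147 = 0.0453.
By linearity of expectation, E[unseen] = 48·(47/48)^147 = 2.1735.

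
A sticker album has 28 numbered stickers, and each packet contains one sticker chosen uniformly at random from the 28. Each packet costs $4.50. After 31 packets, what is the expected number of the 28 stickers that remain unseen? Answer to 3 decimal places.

9.069

For each sticker, P(unseen after 31) = (27/28)^31 = 0.3239.
By linearity of expectation, E[unseen] = 28·(27/28)^31 = 9.0685.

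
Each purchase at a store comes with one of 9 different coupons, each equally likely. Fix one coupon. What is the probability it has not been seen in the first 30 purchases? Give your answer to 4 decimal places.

0.0292

Each purchase misses the fixed coupon with probability (9-1)/9 = 8/9, independently.
P(still missing after 30) = (8/9)^30 = 0.02920.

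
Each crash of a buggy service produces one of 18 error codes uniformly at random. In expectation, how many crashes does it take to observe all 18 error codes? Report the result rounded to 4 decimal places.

Split into phases: going from k distinct to k+1 distinct takes on average 18/(18-k) crashes.
E[T] = 18/18 + 18/17 + 18/16 + ... + 18/2 + 18/1 = 18·H_{18}.
H_{18} = 3.49511, so E[T] = 62.91195.

62.9119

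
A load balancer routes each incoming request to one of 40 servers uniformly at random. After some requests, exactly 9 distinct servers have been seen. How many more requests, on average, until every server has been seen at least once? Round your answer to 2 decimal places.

161.09

From k distinct to k+1 distinct takes on average 40/(40-k) requests.
Sum over k = 9,...,39: E = 40/31 + 40/30 + 40/29 + ... + 40/2 + 40/1 = 161.090.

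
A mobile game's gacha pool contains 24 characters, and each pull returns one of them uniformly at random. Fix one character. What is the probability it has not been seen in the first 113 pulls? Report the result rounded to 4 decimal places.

0.0082

Each pull misses the fixed character with probability (24-1)/24 = 23/24, independently.
P(still missing after 113) = (23/24)^113 = 0.00815.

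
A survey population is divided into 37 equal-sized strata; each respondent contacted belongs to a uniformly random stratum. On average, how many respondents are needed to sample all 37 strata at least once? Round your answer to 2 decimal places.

155.46

Split into phases: going from k distinct to k+1 distinct takes on average 37/(37-k) respondents.
E[T] = 37/37 + 37/36 + 37/35 + ... + 37/2 + 37/1 = 37·H_{37}.
H_{37} = 4.202, so E[T] = 155.459.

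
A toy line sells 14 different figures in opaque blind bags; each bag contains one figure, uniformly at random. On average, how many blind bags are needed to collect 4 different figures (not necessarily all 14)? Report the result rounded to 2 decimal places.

4.52

With k distinct figures already seen, the next new one arrives after an expected 14/(14-k) blind bags.
Sum over k = 0,...,3: E = 14/14 + 14/13 + 14/12 + 14/11 = 4.516.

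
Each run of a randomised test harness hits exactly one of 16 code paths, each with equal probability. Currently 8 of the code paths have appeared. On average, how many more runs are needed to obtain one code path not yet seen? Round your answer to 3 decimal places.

2.000

Each run yields a new code path with probability (16-8)/16 = 8/16, so the wait is geometric with mean 16/8.
E = 16/8 = 2.0000.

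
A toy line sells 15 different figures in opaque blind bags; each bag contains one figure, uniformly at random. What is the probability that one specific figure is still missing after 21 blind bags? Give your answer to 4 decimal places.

On each blind bag the fixed figure fails to appear with probability 14/15.
P(still missing after 21) = (14/15)^21 = 0.23484.

0.2348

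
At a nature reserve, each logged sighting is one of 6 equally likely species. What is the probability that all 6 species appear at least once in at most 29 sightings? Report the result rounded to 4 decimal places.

Let A_i be the event that species i is missing after 29 sightings. By inclusion–exclusion on the A_i,
P(all seen) = Σ_{j=0}^{6} (-1)^j C(6,j)((6-j)/6)^29
= 1.00000 - 0.03033 + 0.00012 - 0.00000 + 0.00000 - 0.00000 + 0.00000
= 0.96979.

0.9698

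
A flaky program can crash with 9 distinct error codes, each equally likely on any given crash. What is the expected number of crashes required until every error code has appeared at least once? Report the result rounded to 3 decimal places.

After k distinct error codes have appeared, the next crash gives a new one with probability (9-k)/9, so the expected wait for the (k+1)-th is 9/(9-k).
E[T] = 9/9 + 9/8 + 9/7 + ... + 9/2 + 9/1 = 9·H_{9}.
H_{9} = 2.8290, so E[T] = 25.4607.

25.461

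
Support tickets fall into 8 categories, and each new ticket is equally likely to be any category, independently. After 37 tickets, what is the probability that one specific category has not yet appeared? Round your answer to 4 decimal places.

0.0071

Each ticket misses the fixed category with probability (8-1)/8 = 7/8, independently.
P(still missing after 37) = (7/8)^37 = 0.00715.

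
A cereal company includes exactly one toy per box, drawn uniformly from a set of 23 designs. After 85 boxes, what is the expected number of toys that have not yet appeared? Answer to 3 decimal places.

0.526

For each toy, P(unseen after 85) = (22/23)^85 = 0.0229.
By linearity of expectation, E[unseen] = 23·(22/23)^85 = 0.5258.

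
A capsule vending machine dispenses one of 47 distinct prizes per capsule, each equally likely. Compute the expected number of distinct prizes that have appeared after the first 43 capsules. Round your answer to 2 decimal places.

28.36

For each prize, P(seen in 43 capsules) = 1 - (46/47)^43 = 0.603.
By linearity of expectation, E[distinct seen] = 47·(1 - (46/47)^43) = 28.359.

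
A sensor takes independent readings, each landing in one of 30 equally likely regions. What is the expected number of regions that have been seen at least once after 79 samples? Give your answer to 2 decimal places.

27.94

For each region, P(seen in 79 samples) = 1 - (29/30)^79 = 0.931.
By linearity of expectation, E[distinct seen] = 30·(1 - (29/30)^79) = 27.939.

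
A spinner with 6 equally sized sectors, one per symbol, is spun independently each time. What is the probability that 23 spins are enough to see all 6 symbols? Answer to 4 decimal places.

0.9108

Let A_i be the event that symbol i is missing after 23 spins. By inclusion–exclusion on the A_i,
P(all seen) = Σ_{j=0}^{6} (-1)^j C(6,j)((6-j)/6)^23
= 1.00000 - 0.09057 + 0.00134 - 0.00000 + 0.00000 - 0.00000 + 0.00000
= 0.91076.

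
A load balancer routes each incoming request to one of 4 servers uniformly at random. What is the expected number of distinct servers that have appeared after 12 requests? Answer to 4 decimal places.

For each server, P(seen in 12 requests) = 1 - (3/4)^12 = 0.96832.
By linearity of expectation, E[distinct seen] = 4·(1 - (3/4)^12) = 3.87329.

3.8733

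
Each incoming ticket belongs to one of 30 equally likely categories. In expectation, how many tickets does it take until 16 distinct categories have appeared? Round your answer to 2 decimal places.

With k distinct categories already seen, the next new one arrives after an expected 30/(30-k) tickets.
Sum over k = 0,...,15: E = 30/30 + 30/29 + 30/28 + ... + 30/16 + 30/15 = 22.303.

22.30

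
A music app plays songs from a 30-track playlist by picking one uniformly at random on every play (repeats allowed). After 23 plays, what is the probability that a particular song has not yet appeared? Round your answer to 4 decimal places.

0.4585

Each play misses the fixed song with probability (30-1)/30 = 29/30, independently.
P(still missing after 23) = (29/30)^23 = 0.45853.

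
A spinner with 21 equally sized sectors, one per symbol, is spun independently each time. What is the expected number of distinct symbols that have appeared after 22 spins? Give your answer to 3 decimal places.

For each symbol, P(seen in 22 spins) = 1 - (20/21)^22 = 0.6582.
By linearity of expectation, E[distinct seen] = 21·(1 - (20/21)^22) = 13.8212.

13.821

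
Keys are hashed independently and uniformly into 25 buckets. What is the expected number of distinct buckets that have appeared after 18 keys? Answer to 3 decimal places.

13.010

For each bucket, P(seen in 18 keys) = 1 - (24/25)^18 = 0.5204.
By linearity of expectation, E[distinct seen] = 25·(1 - (24/25)^18) = 13.0099.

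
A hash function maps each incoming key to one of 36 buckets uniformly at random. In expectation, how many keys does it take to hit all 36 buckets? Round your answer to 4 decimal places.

150.2841

After k distinct buckets have appeared, the next key gives a new one with probability (36-k)/36, so the expected wait for the (k+1)-th is 36/(36-k).
E[T] = 36/36 + 36/35 + 36/34 + ... + 36/2 + 36/1 = 36·H_{36}.
H_{36} = 4.17456, so E[T] = 150.28413.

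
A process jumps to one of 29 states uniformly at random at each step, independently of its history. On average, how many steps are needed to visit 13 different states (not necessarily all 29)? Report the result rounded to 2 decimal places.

With k distinct states already seen, the next new one arrives after an expected 29/(29-k) steps.
Sum over k = 0,...,12: E = 29/29 + 29/28 + 29/27 + ... + 29/18 + 29/17 = 16.847.

16.85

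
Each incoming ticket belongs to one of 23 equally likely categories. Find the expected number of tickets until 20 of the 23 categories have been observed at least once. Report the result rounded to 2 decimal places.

With k distinct categories already seen, the next new one arrives after an expected 23/(23-k) tickets.
Sum over k = 0,...,19: E = 23/23 + 23/22 + 23/21 + ... + 23/5 + 23/4 = 43.722.

43.72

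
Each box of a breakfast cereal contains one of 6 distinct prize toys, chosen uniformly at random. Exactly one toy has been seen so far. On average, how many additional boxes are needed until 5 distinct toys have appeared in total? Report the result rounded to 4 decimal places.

7.7000

From k distinct to k+1 distinct takes on average 6/(6-k) boxes.
Sum over k = 1,...,4: E = 6/5 + 6/4 + 6/3 + 6/2 = 7.70000.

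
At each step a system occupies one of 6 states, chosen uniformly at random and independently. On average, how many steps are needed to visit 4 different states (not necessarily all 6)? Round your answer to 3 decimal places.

5.700

Going from k to k+1 distinct takes a geometric number of steps with mean 6/(6-k).
Sum over k = 0,...,3: E = 6/6 + 6/5 + 6/4 + 6/3 = 5.7000.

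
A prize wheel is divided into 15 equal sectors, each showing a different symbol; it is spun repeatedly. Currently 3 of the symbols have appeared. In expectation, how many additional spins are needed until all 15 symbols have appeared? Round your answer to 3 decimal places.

From k distinct to k+1 distinct takes on average 15/(15-k) spins.
Sum over k = 3,...,14: E = 15/12 + 15/11 + 15/10 + ... + 15/2 + 15/1 = 46.5482.

46.548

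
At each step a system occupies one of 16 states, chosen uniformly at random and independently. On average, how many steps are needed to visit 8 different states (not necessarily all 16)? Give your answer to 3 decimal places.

10.606

With k distinct states already seen, the next new one arrives after an expected 16/(16-k) steps.
Sum over k = 0,...,7: E = 16/16 + 16/15 + 16/14 + ... + 16/10 + 16/9 = 10.6059.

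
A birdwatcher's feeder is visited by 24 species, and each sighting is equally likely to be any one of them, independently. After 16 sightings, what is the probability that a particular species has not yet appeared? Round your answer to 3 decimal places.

Each sighting misses the fixed species with probability (24-1)/24 = 23/24, independently.
P(still missing after 16) = (23/24)^16 = 0.5061.

0.506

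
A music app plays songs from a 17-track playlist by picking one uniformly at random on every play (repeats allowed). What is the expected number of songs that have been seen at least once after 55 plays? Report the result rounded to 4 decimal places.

For each song, P(seen in 55 plays) = 1 - (16/17)^55 = 0.96436.
By linearity of expectation, E[distinct seen] = 17·(1 - (16/17)^55) = 16.39416.

16.3942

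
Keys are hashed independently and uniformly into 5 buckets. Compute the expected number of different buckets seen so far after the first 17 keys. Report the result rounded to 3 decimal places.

4.887

For each bucket, P(seen in 17 keys) = 1 - (4/5)^17 = 0.9775.
By linearity of expectation, E[distinct seen] = 5·(1 - (4/5)^17) = 4.8874.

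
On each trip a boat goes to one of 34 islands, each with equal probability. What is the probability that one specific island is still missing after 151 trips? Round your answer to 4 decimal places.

0.0110

Each trip misses the fixed island with probability (34-1)/34 = 33/34, independently.
P(still missing after 151) = (33/34)^151 = 0.01102.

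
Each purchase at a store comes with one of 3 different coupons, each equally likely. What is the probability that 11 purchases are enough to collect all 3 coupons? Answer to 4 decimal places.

By inclusion–exclusion over which coupons are missing,
P(all seen) = Σ_{j=0}^{3} (-1)^j C(3,j)((3-j)/3)^11
= 1.00000 - 0.03468 + 0.00002 - 0.00000
= 0.96533.

0.9653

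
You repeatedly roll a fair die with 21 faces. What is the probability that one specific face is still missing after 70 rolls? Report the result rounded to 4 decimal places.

Each roll misses the fixed face with probability (21-1)/21 = 20/21, independently.
P(still missing after 70) = (20/21)^70 = 0.03287.

0.0329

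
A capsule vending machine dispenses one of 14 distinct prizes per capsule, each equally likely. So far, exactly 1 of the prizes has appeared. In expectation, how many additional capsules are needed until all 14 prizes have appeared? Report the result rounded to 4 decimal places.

With k distinct prizes already seen, the next new one takes an expected 14/(14-k) capsules.
Sum over k = 1,...,13: E = 14/13 + 14/12 + 14/11 + ... + 14/2 + 14/1 = 44.52187.

44.5219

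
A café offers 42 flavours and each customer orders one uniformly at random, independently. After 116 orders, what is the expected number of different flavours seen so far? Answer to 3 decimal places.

39.434

For each flavour, P(seen in 116 orders) = 1 - (41/42)^116 = 0.9389.
By linearity of expectation, E[distinct seen] = 42·(1 - (41/42)^116) = 39.4340.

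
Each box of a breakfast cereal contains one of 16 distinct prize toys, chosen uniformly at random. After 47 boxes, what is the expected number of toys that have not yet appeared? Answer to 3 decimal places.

For each toy, P(unseen after 47) = (15/16)^47 = 0.0482.
By linearity of expectation, E[unseen] = 16·(15/16)^47 = 0.7705.

0.770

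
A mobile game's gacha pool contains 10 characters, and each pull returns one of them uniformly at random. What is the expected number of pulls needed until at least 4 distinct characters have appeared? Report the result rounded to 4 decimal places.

4.7897

Going from k to k+1 distinct takes a geometric number of pulls with mean 10/(10-k).
Sum over k = 0,...,3: E = 10/10 + 10/9 + 10/8 + 10/7 = 4.78968.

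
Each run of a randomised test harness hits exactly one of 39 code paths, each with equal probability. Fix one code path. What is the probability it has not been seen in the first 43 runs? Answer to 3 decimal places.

Each run misses the fixed code path with probability (39-1)/39 = 38/39, independently.
P(still missing after 43) = (38/39)^43 = 0.3273.

0.327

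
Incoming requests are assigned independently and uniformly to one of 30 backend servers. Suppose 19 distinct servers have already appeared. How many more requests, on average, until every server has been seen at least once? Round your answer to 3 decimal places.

90.596

The wait to go from k to k+1 distinct servers is geometric with mean 30/(30-k).
Sum over k = 19,...,29: E = 30/11 + 30/10 + 30/9 + ... + 30/2 + 30/1 = 90.5963.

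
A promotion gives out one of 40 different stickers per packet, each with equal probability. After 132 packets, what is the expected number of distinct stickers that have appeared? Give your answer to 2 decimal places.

For each sticker, P(seen in 132 packets) = 1 - (39/40)^132 = 0.965.
By linearity of expectation, E[distinct seen] = 40·(1 - (39/40)^132) = 38.585.

38.59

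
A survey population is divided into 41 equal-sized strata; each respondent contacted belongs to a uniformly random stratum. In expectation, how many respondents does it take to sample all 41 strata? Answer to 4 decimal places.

176.4203

Split into phases: going from k distinct to k+1 distinct takes on average 41/(41-k) respondents.
E[T] = 41/41 + 41/40 + 41/39 + ... + 41/2 + 41/1 = 41·H_{41}.
H_{41} = 4.30293, so E[T] = 176.42026.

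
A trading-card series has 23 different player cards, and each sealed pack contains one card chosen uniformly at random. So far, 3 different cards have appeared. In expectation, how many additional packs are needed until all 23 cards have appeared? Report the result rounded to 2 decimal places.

From k distinct to k+1 distinct takes on average 23/(23-k) packs.
Sum over k = 3,...,22: E = 23/20 + 23/19 + 23/18 + ... + 23/2 + 23/1 = 82.748.

82.75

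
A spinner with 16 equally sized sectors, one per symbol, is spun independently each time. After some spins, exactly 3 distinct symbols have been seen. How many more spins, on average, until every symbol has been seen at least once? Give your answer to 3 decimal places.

The wait to go from k to k+1 distinct symbols is geometric with mean 16/(16-k).
Sum over k = 3,...,15: E = 16/13 + 16/12 + 16/11 + ... + 16/2 + 16/1 = 50.8821.

50.882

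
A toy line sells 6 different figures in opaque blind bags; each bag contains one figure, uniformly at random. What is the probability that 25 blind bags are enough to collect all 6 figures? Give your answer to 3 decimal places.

Let A_i be the event that figure i is missing after 25 blind bags. By inclusion–exclusion on the A_i,
P(all seen) = Σ_{j=0}^{6} (-1)^j C(6,j)((6-j)/6)^25
= 1.0000 - 0.0629 + 0.0006 - 0.0000 + 0.0000 - 0.0000 + 0.0000
= 0.9377.

0.938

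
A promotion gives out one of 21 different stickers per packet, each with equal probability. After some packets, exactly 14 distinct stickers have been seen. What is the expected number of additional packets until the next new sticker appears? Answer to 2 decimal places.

3.00

The number of packets until the next new sticker is geometric with success probability 7/21, so its mean is 21/7.
E = 21/7 = 3.000.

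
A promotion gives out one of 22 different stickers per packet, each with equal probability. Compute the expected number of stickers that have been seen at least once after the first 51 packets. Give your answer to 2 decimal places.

19.95

For each sticker, P(seen in 51 packets) = 1 - (21/22)^51 = 0.907.
By linearity of expectation, E[distinct seen] = 22·(1 - (21/22)^51) = 19.949.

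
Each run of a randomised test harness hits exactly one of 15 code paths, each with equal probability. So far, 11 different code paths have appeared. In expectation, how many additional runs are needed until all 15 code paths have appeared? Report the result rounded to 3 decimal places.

31.250

From k distinct to k+1 distinct takes on average 15/(15-k) runs.
Sum over k = 11,...,14: E = 15/4 + 15/3 + 15/2 + 15/1 = 31.2500.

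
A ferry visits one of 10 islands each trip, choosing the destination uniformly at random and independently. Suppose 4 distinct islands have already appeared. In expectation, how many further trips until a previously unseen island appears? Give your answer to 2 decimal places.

The number of trips until the next new island is geometric with success probability 6/10, so its mean is 10/6.
E = 10/6 = 1.667.

1.67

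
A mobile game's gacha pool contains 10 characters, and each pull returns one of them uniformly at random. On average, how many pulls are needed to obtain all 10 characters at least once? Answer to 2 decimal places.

Split into phases: going from k distinct to k+1 distinct takes on average 10/(10-k) pulls.
E[T] = 10/10 + 10/9 + 10/8 + ... + 10/2 + 10/1 = 10·H_{10}.
H_{10} = 2.929, so E[T] = 29.290.

29.29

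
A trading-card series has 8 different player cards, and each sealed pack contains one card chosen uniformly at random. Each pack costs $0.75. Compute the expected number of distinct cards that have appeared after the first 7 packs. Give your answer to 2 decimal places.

4.86

For each card, P(seen in 7 packs) = 1 - (7/8)^7 = 0.607.
By linearity of expectation, E[distinct seen] = 8·(1 - (7/8)^7) = 4.858.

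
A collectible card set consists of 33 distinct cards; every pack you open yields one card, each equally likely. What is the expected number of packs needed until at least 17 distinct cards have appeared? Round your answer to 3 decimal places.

Going from k to k+1 distinct takes a geometric number of packs with mean 33/(33-k).
Sum over k = 0,...,16: E = 33/33 + 33/32 + 33/31 + ... + 33/18 + 33/17 = 23.3663.

23.366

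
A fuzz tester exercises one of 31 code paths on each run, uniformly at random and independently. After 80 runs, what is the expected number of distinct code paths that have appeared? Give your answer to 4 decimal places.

For each code path, P(seen in 80 runs) = 1 - (30/31)^80 = 0.92743.
By linearity of expectation, E[distinct seen] = 31·(1 - (30/31)^80) = 28.75029.

28.7503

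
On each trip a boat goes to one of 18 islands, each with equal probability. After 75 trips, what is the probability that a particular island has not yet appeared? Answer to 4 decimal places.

0.0137

On each trip the fixed island fails to appear with probability 17/18.
P(still missing after 75) = (17/18)^75 = 0.01375.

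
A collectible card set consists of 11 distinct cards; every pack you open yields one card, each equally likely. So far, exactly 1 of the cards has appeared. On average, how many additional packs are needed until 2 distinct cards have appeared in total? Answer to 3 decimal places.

1.100

From k distinct to k+1 distinct takes on average 11/(11-k) packs.
Only the k = 1 term is needed: E = 11/10 = 1.1000.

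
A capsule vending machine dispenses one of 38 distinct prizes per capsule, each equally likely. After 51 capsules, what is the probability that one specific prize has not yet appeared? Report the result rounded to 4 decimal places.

0.2566

On each capsule the fixed prize fails to appear with probability 37/38.
P(still missing after 51) = (37/38)^51 = 0.25664.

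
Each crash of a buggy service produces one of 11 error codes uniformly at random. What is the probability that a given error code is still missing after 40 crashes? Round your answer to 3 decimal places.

0.022

Each crash misses the fixed error code with probability (11-1)/11 = 10/11, independently.
P(still missing after 40) = (10/11)^40 = 0.0221.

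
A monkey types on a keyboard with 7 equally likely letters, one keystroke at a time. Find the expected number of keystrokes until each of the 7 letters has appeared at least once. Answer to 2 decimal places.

18.15

After k distinct letters have appeared, the next keystroke gives a new one with probability (7-k)/7, so the expected wait for the (k+1)-th is 7/(7-k).
E[T] = 7/7 + 7/6 + 7/5 + ... + 7/2 + 7/1 = 7·H_{7}.
H_{7} = 2.593, so E[T] = 18.150.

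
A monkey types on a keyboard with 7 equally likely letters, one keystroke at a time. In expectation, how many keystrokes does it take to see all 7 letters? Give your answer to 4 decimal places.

Split into phases: going from k distinct to k+1 distinct takes on average 7/(7-k) keystrokes.
E[T] = 7/7 + 7/6 + 7/5 + ... + 7/2 + 7/1 = 7·H_{7}.
H_{7} = 2.59286, so E[T] = 18.15000.

18.1500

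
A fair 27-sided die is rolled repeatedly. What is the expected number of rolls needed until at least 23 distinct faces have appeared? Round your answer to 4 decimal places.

Going from k to k+1 distinct takes a geometric number of rolls with mean 27/(27-k).
Sum over k = 0,...,22: E = 27/27 + 27/26 + 27/25 + ... + 27/6 + 27/5 = 48.81933.

48.8193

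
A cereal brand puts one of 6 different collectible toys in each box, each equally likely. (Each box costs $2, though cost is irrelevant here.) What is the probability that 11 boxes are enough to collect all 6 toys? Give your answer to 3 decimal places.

0.356

Let A_i be the event that toy i is missing after 11 boxes. By inclusion–exclusion on the A_i,
P(all seen) = Σ_{j=0}^{6} (-1)^j C(6,j)((6-j)/6)^11
= 1.0000 - 0.8075 + 0.1734 - 0.0098 + 0.0001 - 0.0000 + 0.0000
= 0.3562.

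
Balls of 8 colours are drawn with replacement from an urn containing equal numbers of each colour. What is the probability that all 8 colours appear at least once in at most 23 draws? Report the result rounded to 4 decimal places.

0.6654

Let A_i be the event that colour i is missing after 23 draws. By inclusion–exclusion on the A_i,
P(all seen) = Σ_{j=0}^{8} (-1)^j C(8,j)((8-j)/8)^23
= 1.00000 - 0.37092 + 0.03746 - 0.00113 + 0.00001 - 0.00000 + 0.00000 - 0.00000 + 0.00000
= 0.66542.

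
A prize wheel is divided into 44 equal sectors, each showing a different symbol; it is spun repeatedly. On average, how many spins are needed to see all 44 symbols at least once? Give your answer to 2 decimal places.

192.40

After k distinct symbols have appeared, the next spin gives a new one with probability (44-k)/44, so the expected wait for the (k+1)-th is 44/(44-k).
E[T] = 44/44 + 44/43 + 44/42 + ... + 44/2 + 44/1 = 44·H_{44}.
H_{44} = 4.373, so E[T] = 192.400.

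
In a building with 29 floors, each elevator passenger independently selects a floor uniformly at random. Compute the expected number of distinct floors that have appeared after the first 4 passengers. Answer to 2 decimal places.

For each floor, P(seen in 4 passengers) = 1 - (28/29)^4 = 0.131.
By linearity of expectation, E[distinct seen] = 29·(1 - (28/29)^4) = 3.798.

3.80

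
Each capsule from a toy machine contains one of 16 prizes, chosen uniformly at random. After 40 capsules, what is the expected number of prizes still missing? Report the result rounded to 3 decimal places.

1.211

For each prize, P(unseen after 40) = (15/16)^40 = 0.0757.
By linearity of expectation, E[unseen] = 16·(15/16)^40 = 1.2105.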